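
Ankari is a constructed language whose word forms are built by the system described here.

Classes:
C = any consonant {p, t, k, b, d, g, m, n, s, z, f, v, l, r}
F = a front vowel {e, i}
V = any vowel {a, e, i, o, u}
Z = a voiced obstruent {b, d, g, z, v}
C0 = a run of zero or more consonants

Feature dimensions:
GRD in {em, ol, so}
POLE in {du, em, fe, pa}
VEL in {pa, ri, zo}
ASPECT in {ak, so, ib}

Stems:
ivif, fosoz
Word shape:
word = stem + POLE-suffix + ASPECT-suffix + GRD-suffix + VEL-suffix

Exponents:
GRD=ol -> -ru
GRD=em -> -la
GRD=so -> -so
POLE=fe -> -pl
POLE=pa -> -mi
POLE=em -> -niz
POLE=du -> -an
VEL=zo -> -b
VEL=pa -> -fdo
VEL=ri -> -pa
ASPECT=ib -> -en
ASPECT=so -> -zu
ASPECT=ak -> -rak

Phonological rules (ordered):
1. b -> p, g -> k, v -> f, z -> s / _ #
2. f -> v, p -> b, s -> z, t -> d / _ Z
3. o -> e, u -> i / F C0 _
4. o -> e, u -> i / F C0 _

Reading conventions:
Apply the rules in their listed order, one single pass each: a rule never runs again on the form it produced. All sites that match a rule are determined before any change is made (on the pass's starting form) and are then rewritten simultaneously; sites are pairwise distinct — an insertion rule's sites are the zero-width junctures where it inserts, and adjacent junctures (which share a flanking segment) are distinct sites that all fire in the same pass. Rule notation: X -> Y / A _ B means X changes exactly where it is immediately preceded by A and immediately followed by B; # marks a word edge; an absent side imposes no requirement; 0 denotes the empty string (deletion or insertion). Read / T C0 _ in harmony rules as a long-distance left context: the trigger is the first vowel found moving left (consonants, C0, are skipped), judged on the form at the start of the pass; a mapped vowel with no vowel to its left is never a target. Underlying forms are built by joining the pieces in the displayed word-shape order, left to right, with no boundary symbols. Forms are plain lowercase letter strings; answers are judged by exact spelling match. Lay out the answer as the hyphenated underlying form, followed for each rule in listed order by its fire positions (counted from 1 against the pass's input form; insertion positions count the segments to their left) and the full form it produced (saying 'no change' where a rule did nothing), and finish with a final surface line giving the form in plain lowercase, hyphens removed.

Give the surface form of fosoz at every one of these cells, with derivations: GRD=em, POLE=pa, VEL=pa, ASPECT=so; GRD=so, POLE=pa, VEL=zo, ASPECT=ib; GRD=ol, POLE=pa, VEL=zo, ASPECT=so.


cell GRD=em, POLE=pa, VEL=pa, ASPECT=so:
underlying: fosoz-mi-zu-la-fdo
1. b -> p, g -> k, v -> f, z -> s / _ #: no change
2. f -> v, p -> b, s -> z, t -> d / _ Z: fires at position(s) 12: fosozmizulavdo
3. o -> e, u -> i / F C0 _: fires at position(s) 9: fosozmizilavdo
4. o -> e, u -> i / F C0 _: no change
surface: fosozmizilavdo

cell GRD=so, POLE=pa, VEL=zo, ASPECT=ib:
underlying: fosoz-mi-en-so-b
1. b -> p, g -> k, v -> f, z -> s / _ #: fires at position(s) 12: fosozmiensop
2. f -> v, p -> b, s -> z, t -> d / _ Z: no change
3. o -> e, u -> i / F C0 _: fires at position(s) 11: fosozmiensep
4. o -> e, u -> i / F C0 _: no change
surface: fosozmiensep

cell GRD=ol, POLE=pa, VEL=zo, ASPECT=so:
underlying: fosoz-mi-zu-ru-b
1. b -> p, g -> k, v -> f, z -> s / _ #: fires at position(s) 12: fosozmizurup
2. f -> v, p -> b, s -> z, t -> d / _ Z: no change
3. o -> e, u -> i / F C0 _: fires at position(s) 9: fosozmizirup
4. o -> e, u -> i / F C0 _: fires at position(s) 11: fosozmizirip
surface: fosozmizirip


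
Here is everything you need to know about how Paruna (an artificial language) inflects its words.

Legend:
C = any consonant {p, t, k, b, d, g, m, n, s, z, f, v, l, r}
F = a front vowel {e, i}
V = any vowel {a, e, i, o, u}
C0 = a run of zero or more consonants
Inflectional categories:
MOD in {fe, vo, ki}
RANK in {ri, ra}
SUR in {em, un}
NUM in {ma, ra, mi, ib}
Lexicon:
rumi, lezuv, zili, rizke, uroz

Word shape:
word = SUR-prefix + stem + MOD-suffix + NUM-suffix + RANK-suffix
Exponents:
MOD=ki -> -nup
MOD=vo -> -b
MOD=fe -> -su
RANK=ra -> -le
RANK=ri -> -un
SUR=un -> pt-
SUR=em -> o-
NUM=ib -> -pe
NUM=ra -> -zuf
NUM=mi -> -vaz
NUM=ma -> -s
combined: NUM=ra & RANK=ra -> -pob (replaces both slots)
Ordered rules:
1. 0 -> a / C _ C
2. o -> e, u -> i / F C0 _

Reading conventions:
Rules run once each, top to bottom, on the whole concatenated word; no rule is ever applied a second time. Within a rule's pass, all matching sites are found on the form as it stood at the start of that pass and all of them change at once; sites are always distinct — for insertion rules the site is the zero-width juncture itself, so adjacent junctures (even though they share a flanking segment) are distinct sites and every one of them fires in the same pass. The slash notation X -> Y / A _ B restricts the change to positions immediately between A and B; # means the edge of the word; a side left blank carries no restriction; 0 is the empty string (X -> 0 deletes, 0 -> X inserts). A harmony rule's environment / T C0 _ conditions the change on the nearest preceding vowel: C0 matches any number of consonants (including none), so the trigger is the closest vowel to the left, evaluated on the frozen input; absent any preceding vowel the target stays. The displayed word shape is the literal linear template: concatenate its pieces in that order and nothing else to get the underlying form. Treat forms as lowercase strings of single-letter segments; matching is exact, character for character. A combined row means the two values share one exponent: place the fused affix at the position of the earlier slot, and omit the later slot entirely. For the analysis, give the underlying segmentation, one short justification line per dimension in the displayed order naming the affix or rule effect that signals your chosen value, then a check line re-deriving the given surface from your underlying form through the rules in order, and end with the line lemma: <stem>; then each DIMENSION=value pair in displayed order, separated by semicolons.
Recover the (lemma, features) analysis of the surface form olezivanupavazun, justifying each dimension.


underlying: o-lezuv-nup-vaz-un
MOD=ki - signalled by the affix -nup
RANK=ri - signalled by the affix -un
SUR=em - signalled by the affix o-
NUM=mi - signalled by the affix -vaz
check: olezuvnupvazun -> olezuvanupavazun -> olezivanupavazun
lemma: lezuv; MOD=ki; RANK=ri; SUR=em; NUM=mi


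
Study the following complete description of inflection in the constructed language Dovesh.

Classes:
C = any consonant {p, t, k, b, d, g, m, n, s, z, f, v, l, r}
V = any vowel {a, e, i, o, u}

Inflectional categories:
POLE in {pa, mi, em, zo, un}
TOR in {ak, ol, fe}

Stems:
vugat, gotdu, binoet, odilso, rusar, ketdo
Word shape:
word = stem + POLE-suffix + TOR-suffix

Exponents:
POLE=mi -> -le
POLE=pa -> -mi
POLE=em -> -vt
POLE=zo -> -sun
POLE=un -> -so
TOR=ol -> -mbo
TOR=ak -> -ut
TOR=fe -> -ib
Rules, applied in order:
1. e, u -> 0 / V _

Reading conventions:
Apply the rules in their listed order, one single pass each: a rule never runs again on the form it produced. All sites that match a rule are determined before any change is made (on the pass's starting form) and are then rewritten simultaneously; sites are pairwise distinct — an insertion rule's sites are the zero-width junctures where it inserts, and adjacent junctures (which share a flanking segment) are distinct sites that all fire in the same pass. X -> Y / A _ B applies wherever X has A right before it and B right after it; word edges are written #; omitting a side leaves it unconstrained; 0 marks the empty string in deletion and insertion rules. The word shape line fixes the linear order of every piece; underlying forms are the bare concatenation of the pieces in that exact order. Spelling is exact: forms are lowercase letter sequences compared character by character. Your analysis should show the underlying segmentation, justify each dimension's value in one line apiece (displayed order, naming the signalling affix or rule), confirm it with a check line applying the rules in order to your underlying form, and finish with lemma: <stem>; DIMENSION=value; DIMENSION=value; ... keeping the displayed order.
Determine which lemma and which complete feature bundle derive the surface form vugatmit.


underlying: vugat-mi-ut
POLE=pa - signalled by the affix -mi
TOR=ak - signalled by the affix -ut
check: vugatmiut -> vugatmit
lemma: vugat; POLE=pa; TOR=ak


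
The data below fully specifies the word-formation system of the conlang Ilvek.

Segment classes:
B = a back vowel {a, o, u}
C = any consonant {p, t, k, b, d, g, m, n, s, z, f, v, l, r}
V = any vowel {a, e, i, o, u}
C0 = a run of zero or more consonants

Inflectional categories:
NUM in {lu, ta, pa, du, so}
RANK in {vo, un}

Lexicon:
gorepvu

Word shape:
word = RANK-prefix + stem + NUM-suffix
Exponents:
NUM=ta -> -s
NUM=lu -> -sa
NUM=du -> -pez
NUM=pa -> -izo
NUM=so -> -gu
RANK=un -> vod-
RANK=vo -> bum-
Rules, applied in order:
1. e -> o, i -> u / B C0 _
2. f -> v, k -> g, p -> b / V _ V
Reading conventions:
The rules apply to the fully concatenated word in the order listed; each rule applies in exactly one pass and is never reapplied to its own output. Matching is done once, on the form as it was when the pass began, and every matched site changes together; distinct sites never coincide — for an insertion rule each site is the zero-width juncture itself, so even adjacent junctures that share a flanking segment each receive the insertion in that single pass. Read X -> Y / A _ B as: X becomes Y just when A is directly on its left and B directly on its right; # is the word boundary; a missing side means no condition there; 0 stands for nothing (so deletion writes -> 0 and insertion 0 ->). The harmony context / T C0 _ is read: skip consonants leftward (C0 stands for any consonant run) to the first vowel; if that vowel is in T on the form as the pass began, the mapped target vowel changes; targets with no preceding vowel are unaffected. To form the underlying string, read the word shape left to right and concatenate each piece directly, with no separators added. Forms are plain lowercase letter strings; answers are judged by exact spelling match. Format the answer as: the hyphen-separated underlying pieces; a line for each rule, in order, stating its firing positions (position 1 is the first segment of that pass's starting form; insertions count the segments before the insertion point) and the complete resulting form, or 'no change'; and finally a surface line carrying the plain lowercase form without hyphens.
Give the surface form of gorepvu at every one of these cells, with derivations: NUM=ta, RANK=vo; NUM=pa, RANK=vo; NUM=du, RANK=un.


cell NUM=ta, RANK=vo:
underlying: bum-gorepvu-s
1. e -> o, i -> u / B C0 _: fires at position(s) 7: bumgoropvus
2. f -> v, k -> g, p -> b / V _ V: no change
surface: bumgoropvus

cell NUM=pa, RANK=vo:
underlying: bum-gorepvu-izo
1. e -> o, i -> u / B C0 _: fires at position(s) 7, 11: bumgoropvuuzo
2. f -> v, k -> g, p -> b / V _ V: no change
surface: bumgoropvuuzo

cell NUM=du, RANK=un:
underlying: vod-gorepvu-pez
1. e -> o, i -> u / B C0 _: fires at position(s) 7, 12: vodgoropvupoz
2. f -> v, k -> g, p -> b / V _ V: fires at position(s) 11: vodgoropvuboz
surface: vodgoropvuboz


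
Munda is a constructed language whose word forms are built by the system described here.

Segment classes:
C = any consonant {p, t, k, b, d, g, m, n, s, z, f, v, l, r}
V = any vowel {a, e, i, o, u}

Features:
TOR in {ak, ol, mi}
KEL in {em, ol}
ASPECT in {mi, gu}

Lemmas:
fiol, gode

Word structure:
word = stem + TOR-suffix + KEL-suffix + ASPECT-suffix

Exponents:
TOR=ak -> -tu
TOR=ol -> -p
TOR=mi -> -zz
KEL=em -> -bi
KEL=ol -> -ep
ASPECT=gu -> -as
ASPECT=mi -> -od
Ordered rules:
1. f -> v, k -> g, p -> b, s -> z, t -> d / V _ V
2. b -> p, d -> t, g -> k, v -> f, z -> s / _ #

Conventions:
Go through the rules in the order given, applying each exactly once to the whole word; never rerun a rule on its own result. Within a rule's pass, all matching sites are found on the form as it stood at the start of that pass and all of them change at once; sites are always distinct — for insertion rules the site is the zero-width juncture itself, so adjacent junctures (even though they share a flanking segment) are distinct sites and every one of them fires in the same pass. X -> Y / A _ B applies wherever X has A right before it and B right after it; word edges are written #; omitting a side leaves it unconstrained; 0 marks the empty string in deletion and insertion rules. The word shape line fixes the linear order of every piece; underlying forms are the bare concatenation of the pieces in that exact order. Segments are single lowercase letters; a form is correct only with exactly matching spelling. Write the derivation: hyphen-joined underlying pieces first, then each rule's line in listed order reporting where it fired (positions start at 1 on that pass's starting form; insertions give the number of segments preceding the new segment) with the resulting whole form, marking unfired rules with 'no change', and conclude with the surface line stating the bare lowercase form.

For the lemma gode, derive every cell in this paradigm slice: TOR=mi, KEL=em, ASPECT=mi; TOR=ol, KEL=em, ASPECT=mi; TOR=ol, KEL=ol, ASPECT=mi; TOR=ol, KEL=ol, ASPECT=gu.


cell TOR=mi, KEL=em, ASPECT=mi:
underlying: gode-zz-bi-od
1. f -> v, k -> g, p -> b, s -> z, t -> d / V _ V: no change
2. b -> p, d -> t, g -> k, v -> f, z -> s / _ #: fires at position(s) 10: godezzbiot
surface: godezzbiot

cell TOR=ol, KEL=em, ASPECT=mi:
underlying: gode-p-bi-od
1. f -> v, k -> g, p -> b, s -> z, t -> d / V _ V: no change
2. b -> p, d -> t, g -> k, v -> f, z -> s / _ #: fires at position(s) 9: godepbiot
surface: godepbiot

cell TOR=ol, KEL=ol, ASPECT=mi:
underlying: gode-p-ep-od
1. f -> v, k -> g, p -> b, s -> z, t -> d / V _ V: fires at position(s) 5, 7: godebebod
2. b -> p, d -> t, g -> k, v -> f, z -> s / _ #: fires at position(s) 9: godebebot
surface: godebebot

cell TOR=ol, KEL=ol, ASPECT=gu:
underlying: gode-p-ep-as
1. f -> v, k -> g, p -> b, s -> z, t -> d / V _ V: fires at position(s) 5, 7: godebebas
2. b -> p, d -> t, g -> k, v -> f, z -> s / _ #: no change
surface: godebebas


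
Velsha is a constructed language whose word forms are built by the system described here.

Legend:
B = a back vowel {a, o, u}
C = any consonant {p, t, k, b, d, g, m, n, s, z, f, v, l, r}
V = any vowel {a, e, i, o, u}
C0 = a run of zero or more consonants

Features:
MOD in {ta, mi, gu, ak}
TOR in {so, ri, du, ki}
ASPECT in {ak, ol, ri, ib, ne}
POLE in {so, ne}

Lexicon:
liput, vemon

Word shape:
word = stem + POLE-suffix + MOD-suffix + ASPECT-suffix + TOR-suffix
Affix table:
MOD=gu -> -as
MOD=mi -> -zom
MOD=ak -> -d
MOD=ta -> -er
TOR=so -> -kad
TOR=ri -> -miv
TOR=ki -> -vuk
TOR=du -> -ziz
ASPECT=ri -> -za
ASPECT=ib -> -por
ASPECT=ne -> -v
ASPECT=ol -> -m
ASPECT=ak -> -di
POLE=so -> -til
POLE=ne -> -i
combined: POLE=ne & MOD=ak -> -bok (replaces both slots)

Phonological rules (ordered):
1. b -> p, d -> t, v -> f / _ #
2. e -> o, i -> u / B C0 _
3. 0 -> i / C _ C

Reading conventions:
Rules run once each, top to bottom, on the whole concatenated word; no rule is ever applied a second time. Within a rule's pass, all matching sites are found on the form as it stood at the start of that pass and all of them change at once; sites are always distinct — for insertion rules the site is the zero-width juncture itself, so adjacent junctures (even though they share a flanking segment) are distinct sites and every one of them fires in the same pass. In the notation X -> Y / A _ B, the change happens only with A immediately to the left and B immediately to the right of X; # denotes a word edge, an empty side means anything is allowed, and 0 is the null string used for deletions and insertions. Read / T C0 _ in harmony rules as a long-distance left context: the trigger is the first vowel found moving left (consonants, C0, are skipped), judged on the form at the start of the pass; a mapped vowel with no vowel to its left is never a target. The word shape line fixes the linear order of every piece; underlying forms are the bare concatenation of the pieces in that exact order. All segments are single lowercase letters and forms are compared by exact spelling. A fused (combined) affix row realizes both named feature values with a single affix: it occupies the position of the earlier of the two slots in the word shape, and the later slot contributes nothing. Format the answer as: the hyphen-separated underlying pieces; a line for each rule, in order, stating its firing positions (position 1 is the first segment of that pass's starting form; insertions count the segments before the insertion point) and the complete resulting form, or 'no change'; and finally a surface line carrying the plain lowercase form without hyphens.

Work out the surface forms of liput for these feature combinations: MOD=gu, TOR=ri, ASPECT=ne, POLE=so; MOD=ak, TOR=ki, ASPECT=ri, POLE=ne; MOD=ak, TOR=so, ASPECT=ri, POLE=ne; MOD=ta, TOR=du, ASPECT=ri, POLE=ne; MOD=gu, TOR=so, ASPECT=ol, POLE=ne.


cell MOD=gu, TOR=ri, ASPECT=ne, POLE=so:
underlying: liput-til-as-v-miv
1. b -> p, d -> t, v -> f / _ #: fires at position(s) 14: liputtilasvmif
2. e -> o, i -> u / B C0 _: fires at position(s) 7, 13: liputtulasvmuf
3. 0 -> i / C _ C: inserts after position(s) 5, 10, 11: liputitulasivimuf
surface: liputitulasivimuf

cell MOD=ak, TOR=ki, ASPECT=ri, POLE=ne:
underlying: liput-bok-za-vuk
1. b -> p, d -> t, v -> f / _ #: no change
2. e -> o, i -> u / B C0 _: no change
3. 0 -> i / C _ C: inserts after position(s) 5, 8: liputibokizavuk
surface: liputibokizavuk

cell MOD=ak, TOR=so, ASPECT=ri, POLE=ne:
underlying: liput-bok-za-kad
1. b -> p, d -> t, v -> f / _ #: fires at position(s) 13: liputbokzakat
2. e -> o, i -> u / B C0 _: no change
3. 0 -> i / C _ C: inserts after position(s) 5, 8: liputibokizakat
surface: liputibokizakat

cell MOD=ta, TOR=du, ASPECT=ri, POLE=ne:
underlying: liput-i-er-za-ziz
1. b -> p, d -> t, v -> f / _ #: no change
2. e -> o, i -> u / B C0 _: fires at position(s) 6, 12: liputuerzazuz
3. 0 -> i / C _ C: inserts after position(s) 8: liputuerizazuz
surface: liputuerizazuz

cell MOD=gu, TOR=so, ASPECT=ol, POLE=ne:
underlying: liput-i-as-m-kad
1. b -> p, d -> t, v -> f / _ #: fires at position(s) 12: liputiasmkat
2. e -> o, i -> u / B C0 _: fires at position(s) 6: liputuasmkat
3. 0 -> i / C _ C: inserts after position(s) 8, 9: liputuasimikat
surface: liputuasimikat


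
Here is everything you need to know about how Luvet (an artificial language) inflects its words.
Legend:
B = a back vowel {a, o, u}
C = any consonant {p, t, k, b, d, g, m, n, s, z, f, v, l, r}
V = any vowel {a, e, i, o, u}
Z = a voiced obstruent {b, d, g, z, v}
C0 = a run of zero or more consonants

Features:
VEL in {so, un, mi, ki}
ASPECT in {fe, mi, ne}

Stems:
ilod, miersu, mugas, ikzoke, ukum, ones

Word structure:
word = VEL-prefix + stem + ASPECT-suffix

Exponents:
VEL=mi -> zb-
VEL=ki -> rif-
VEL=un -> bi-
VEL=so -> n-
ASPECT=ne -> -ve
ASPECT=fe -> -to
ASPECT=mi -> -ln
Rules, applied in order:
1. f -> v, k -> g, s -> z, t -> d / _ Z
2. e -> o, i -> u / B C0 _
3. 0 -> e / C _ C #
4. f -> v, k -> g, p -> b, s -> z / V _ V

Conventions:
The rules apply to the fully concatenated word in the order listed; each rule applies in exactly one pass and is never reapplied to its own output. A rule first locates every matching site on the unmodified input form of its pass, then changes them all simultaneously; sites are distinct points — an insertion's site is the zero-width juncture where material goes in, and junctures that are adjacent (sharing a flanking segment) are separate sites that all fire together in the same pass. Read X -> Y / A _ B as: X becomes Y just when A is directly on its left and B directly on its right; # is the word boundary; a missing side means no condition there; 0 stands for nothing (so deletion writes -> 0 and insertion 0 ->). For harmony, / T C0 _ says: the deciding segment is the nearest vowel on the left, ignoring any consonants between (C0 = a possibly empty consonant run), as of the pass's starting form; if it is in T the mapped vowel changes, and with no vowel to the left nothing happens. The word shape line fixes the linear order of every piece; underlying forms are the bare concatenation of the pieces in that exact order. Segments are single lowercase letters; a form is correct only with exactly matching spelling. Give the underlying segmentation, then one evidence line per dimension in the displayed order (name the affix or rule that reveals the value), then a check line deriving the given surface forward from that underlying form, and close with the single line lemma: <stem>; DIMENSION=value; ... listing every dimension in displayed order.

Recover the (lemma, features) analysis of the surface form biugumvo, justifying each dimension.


underlying: bi-ukum-ve
VEL=un - signalled by the affix bi-
ASPECT=ne - signalled by the affix -ve
check: biukumve -> biukumve -> biukumvo -> biukumvo -> biugumvo
lemma: ukum; VEL=un; ASPECT=ne


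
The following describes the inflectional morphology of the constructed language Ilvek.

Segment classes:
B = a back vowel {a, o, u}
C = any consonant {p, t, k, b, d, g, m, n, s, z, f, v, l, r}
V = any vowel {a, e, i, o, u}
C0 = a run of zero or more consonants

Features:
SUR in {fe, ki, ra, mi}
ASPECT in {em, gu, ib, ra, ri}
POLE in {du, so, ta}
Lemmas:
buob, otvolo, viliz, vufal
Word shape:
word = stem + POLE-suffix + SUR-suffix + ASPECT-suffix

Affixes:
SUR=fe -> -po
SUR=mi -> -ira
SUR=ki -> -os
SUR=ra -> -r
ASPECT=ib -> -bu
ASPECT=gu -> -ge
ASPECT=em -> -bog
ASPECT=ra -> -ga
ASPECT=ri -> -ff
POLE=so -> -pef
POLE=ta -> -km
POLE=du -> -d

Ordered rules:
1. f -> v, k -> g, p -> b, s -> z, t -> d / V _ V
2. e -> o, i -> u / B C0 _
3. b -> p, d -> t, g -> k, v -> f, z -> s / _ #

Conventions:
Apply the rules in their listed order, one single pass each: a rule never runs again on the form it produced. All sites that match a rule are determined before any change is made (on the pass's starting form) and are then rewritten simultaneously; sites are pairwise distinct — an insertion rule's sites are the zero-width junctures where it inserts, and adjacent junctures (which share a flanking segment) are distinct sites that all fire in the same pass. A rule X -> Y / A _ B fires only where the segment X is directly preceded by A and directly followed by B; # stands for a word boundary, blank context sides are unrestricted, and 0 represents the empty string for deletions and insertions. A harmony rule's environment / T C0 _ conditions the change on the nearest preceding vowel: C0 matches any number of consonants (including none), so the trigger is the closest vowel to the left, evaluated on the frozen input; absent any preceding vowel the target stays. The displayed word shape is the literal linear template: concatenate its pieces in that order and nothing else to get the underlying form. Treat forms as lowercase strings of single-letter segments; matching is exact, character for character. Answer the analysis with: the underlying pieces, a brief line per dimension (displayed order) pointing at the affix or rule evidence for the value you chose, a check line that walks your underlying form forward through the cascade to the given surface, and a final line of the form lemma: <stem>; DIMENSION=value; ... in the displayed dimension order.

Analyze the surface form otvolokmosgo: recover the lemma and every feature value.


underlying: otvolo-km-os-ge
SUR=ki - signalled by the affix -os
ASPECT=gu - signalled by the affix -ge
POLE=ta - signalled by the affix -km
check: otvolokmosge -> otvolokmosge -> otvolokmosgo -> otvolokmosgo
lemma: otvolo; SUR=ki; ASPECT=gu; POLE=ta


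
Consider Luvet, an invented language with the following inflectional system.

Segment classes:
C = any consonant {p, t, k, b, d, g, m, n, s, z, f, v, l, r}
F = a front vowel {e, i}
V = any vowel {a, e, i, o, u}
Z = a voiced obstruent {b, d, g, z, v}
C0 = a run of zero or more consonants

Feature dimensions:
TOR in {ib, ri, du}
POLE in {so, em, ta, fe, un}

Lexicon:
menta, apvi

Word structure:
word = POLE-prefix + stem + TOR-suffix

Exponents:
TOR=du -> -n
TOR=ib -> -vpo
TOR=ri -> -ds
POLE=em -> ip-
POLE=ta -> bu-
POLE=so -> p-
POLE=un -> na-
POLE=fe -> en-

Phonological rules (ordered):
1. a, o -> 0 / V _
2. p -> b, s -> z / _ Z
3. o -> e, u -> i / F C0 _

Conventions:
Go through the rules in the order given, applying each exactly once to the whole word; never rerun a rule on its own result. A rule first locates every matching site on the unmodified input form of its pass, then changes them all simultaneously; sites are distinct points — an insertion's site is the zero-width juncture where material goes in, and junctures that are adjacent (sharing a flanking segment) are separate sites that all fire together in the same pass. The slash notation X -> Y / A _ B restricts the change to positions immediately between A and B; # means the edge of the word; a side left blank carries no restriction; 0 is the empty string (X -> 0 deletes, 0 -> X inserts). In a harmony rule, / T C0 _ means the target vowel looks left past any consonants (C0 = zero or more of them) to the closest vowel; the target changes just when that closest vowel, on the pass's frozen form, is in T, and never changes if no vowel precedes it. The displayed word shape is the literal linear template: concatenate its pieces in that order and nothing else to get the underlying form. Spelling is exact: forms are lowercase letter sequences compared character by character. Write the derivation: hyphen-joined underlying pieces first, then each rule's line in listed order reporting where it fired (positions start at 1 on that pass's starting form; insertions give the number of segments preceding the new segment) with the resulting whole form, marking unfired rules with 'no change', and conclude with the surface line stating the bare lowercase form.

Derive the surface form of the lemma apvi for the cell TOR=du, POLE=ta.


underlying: bu-apvi-n
1. a, o -> 0 / V _: fires at position(s) 3: bupvin
2. p -> b, s -> z / _ Z: fires at position(s) 3: bubvin
3. o -> e, u -> i / F C0 _: no change
surface: bubvin


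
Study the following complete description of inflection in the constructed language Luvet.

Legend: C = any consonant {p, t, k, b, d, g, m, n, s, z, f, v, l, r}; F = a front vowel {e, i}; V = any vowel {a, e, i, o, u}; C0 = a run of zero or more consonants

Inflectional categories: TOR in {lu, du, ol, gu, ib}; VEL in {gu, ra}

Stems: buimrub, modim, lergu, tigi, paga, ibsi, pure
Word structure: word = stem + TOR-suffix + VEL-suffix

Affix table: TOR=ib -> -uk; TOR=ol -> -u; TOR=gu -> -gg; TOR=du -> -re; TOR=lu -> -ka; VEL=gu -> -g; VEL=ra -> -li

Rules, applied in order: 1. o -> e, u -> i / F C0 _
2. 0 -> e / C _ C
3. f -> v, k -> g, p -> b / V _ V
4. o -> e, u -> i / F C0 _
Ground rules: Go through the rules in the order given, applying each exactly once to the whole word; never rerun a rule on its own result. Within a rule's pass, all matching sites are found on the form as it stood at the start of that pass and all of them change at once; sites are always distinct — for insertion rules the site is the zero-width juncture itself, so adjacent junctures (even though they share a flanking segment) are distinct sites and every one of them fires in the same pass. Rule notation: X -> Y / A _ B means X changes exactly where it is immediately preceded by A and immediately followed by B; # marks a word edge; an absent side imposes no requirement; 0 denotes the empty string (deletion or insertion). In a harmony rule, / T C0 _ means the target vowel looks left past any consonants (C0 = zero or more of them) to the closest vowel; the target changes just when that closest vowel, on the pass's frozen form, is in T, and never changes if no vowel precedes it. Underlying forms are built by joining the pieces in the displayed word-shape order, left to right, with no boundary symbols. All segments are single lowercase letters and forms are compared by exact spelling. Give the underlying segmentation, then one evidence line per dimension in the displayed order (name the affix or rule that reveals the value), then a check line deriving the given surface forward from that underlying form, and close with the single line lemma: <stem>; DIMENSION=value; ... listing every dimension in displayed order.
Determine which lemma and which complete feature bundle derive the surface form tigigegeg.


underlying: tigi-gg-g
TOR=gu - signalled by the affix -gg
VEL=gu - signalled by the affix -g
check: tigiggg -> tigiggg -> tigigegeg -> tigigegeg -> tigigegeg
lemma: tigi; TOR=gu; VEL=gu


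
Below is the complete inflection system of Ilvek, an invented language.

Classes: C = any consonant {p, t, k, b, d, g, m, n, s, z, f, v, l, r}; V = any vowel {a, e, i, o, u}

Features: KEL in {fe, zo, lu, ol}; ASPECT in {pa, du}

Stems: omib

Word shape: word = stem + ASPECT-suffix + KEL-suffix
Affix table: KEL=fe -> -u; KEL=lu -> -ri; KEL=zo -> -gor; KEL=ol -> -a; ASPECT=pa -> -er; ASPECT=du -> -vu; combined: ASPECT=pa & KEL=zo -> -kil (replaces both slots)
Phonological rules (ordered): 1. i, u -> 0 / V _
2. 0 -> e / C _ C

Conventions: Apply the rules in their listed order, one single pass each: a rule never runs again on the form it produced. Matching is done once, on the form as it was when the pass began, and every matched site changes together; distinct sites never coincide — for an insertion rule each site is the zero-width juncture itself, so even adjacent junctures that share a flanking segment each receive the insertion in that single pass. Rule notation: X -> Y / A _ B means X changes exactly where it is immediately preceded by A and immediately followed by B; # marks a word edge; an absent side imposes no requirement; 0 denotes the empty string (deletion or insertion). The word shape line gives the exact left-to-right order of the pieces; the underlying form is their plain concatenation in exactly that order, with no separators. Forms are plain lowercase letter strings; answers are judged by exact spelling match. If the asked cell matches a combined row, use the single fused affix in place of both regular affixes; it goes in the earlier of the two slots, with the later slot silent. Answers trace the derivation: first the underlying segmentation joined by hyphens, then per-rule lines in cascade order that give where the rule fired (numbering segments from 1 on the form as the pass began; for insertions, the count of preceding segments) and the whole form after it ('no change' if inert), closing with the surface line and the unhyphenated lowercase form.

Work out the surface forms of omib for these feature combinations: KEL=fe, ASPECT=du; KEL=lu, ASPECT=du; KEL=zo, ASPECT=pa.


cell KEL=fe, ASPECT=du:
underlying: omib-vu-u
1. i, u -> 0 / V _: fires at position(s) 7: omibvu
2. 0 -> e / C _ C: inserts after position(s) 4: omibevu
surface: omibevu

cell KEL=lu, ASPECT=du:
underlying: omib-vu-ri
1. i, u -> 0 / V _: no change
2. 0 -> e / C _ C: inserts after position(s) 4: omibevuri
surface: omibevuri

cell KEL=zo, ASPECT=pa:
underlying: omib-kil
1. i, u -> 0 / V _: no change
2. 0 -> e / C _ C: inserts after position(s) 4: omibekil
surface: omibekil


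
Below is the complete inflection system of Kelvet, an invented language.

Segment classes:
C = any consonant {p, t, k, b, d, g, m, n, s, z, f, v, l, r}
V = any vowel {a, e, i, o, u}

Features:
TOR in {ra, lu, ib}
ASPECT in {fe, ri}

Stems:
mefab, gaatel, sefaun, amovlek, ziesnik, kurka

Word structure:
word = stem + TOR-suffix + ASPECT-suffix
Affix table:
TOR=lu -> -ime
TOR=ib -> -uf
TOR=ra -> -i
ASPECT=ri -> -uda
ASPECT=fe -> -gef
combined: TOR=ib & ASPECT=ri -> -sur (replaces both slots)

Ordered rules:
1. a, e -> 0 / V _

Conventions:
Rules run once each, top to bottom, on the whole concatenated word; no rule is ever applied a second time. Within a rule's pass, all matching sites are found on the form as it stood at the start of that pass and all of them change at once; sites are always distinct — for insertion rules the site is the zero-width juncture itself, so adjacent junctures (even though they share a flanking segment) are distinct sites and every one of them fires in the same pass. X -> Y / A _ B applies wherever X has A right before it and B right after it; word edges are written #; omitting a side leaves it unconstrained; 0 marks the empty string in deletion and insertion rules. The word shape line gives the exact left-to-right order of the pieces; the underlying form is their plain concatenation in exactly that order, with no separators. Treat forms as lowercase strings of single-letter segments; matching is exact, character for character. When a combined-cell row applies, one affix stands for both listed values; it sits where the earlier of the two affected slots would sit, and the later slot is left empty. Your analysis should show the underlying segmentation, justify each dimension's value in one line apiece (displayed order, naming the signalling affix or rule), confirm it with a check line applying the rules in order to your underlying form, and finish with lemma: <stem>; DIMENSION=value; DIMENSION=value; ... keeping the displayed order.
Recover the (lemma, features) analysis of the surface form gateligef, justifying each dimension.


underlying: gaatel-i-gef
TOR=ra - signalled by the affix -i
ASPECT=fe - signalled by the affix -gef
check: gaateligef -> gateligef
lemma: gaatel; TOR=ra; ASPECT=fe


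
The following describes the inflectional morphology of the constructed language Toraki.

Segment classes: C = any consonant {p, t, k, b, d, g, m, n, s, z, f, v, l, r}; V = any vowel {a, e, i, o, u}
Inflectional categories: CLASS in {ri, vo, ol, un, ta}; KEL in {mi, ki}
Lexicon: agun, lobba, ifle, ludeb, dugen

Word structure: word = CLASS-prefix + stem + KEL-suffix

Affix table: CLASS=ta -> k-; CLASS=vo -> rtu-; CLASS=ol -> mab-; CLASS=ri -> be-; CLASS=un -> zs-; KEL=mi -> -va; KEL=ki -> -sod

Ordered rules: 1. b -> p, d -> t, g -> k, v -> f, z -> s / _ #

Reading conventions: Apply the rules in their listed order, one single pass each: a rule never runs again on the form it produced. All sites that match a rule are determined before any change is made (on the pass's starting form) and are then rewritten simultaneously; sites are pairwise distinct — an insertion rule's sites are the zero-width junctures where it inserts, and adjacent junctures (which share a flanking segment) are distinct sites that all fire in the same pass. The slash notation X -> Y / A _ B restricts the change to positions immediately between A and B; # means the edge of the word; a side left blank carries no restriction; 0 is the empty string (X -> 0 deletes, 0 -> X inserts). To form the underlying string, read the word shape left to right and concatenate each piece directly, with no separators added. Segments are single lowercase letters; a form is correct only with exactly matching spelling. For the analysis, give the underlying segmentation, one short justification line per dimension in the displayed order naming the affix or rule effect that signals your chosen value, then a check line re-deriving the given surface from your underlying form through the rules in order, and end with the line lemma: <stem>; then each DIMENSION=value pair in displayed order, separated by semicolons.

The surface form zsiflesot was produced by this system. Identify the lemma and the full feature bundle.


underlying: zs-ifle-sod
CLASS=un - signalled by the affix zs-
KEL=ki - signalled by the affix -sod
check: zsiflesod -> zsiflesot
lemma: ifle; CLASS=un; KEL=ki


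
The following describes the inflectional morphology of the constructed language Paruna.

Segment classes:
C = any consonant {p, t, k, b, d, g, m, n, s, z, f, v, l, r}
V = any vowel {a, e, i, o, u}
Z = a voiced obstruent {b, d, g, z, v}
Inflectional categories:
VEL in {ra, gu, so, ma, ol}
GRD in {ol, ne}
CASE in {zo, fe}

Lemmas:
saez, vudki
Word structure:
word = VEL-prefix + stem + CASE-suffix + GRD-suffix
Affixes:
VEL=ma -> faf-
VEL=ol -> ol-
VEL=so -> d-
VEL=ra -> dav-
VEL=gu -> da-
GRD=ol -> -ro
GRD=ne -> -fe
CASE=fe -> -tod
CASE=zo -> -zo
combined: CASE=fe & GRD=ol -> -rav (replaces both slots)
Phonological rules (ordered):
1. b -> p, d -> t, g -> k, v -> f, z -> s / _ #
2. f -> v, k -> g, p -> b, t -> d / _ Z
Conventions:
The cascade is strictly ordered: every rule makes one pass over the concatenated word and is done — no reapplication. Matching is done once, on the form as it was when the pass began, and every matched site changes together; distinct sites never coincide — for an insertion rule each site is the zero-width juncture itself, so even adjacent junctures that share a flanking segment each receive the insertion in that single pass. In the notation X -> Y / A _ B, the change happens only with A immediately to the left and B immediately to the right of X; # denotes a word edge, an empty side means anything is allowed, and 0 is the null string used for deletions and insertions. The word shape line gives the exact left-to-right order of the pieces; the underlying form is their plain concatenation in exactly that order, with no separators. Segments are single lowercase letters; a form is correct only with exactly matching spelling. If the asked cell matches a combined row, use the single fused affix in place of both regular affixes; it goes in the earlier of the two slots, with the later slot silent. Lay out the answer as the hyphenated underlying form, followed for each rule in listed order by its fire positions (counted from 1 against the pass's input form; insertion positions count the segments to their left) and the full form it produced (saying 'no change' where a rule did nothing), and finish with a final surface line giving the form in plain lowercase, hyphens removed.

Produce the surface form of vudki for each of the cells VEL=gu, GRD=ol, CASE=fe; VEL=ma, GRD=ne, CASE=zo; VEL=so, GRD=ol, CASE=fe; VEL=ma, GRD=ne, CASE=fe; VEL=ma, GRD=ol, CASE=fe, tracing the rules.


cell VEL=gu, GRD=ol, CASE=fe:
underlying: da-vudki-rav
1. b -> p, d -> t, g -> k, v -> f, z -> s / _ #: fires at position(s) 10: davudkiraf
2. f -> v, k -> g, p -> b, t -> d / _ Z: no change
surface: davudkiraf

cell VEL=ma, GRD=ne, CASE=zo:
underlying: faf-vudki-zo-fe
1. b -> p, d -> t, g -> k, v -> f, z -> s / _ #: no change
2. f -> v, k -> g, p -> b, t -> d / _ Z: fires at position(s) 3: favvudkizofe
surface: favvudkizofe

cell VEL=so, GRD=ol, CASE=fe:
underlying: d-vudki-rav
1. b -> p, d -> t, g -> k, v -> f, z -> s / _ #: fires at position(s) 9: dvudkiraf
2. f -> v, k -> g, p -> b, t -> d / _ Z: no change
surface: dvudkiraf

cell VEL=ma, GRD=ne, CASE=fe:
underlying: faf-vudki-tod-fe
1. b -> p, d -> t, g -> k, v -> f, z -> s / _ #: no change
2. f -> v, k -> g, p -> b, t -> d / _ Z: fires at position(s) 3: favvudkitodfe
surface: favvudkitodfe

cell VEL=ma, GRD=ol, CASE=fe:
underlying: faf-vudki-rav
1. b -> p, d -> t, g -> k, v -> f, z -> s / _ #: fires at position(s) 11: fafvudkiraf
2. f -> v, k -> g, p -> b, t -> d / _ Z: fires at position(s) 3: favvudkiraf
surface: favvudkiraf


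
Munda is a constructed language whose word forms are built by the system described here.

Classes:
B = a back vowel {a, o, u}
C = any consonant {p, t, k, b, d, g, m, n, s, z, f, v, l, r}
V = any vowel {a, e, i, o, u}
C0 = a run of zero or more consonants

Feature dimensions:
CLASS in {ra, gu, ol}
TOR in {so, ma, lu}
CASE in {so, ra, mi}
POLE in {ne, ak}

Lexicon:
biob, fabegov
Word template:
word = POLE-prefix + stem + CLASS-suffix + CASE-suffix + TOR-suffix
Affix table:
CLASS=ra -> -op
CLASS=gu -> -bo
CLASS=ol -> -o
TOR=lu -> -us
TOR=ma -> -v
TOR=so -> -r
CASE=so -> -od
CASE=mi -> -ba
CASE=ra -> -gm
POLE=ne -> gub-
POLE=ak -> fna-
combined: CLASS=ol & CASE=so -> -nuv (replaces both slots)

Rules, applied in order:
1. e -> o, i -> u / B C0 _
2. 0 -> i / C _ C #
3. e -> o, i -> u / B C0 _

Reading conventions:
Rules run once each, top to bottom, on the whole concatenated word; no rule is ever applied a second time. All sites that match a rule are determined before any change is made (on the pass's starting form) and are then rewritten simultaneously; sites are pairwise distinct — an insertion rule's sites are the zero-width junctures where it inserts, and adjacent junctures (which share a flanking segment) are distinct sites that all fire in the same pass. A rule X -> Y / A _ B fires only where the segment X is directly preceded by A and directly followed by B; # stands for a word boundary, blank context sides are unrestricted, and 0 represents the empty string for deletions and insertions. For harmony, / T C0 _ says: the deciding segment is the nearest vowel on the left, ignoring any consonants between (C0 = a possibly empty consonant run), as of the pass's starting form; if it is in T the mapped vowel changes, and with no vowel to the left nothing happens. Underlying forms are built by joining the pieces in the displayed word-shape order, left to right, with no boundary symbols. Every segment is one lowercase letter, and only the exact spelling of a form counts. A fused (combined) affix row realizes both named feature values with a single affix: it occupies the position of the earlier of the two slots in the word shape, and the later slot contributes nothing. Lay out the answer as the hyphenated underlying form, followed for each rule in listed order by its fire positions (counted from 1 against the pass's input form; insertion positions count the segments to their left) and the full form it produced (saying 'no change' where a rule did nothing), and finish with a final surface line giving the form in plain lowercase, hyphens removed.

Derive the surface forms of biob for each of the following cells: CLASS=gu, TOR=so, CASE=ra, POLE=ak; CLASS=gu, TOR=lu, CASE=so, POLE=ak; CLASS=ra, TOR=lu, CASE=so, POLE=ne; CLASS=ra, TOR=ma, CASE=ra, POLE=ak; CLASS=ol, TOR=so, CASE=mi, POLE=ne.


cell CLASS=gu, TOR=so, CASE=ra, POLE=ak:
underlying: fna-biob-bo-gm-r
1. e -> o, i -> u / B C0 _: fires at position(s) 5: fnabuobbogmr
2. 0 -> i / C _ C #: inserts after position(s) 11: fnabuobbogmir
3. e -> o, i -> u / B C0 _: fires at position(s) 12: fnabuobbogmur
surface: fnabuobbogmur

cell CLASS=gu, TOR=lu, CASE=so, POLE=ak:
underlying: fna-biob-bo-od-us
1. e -> o, i -> u / B C0 _: fires at position(s) 5: fnabuobboodus
2. 0 -> i / C _ C #: no change
3. e -> o, i -> u / B C0 _: no change
surface: fnabuobboodus

cell CLASS=ra, TOR=lu, CASE=so, POLE=ne:
underlying: gub-biob-op-od-us
1. e -> o, i -> u / B C0 _: fires at position(s) 5: gubbuobopodus
2. 0 -> i / C _ C #: no change
3. e -> o, i -> u / B C0 _: no change
surface: gubbuobopodus

cell CLASS=ra, TOR=ma, CASE=ra, POLE=ak:
underlying: fna-biob-op-gm-v
1. e -> o, i -> u / B C0 _: fires at position(s) 5: fnabuobopgmv
2. 0 -> i / C _ C #: inserts after position(s) 11: fnabuobopgmiv
3. e -> o, i -> u / B C0 _: fires at position(s) 12: fnabuobopgmuv
surface: fnabuobopgmuv

cell CLASS=ol, TOR=so, CASE=mi, POLE=ne:
underlying: gub-biob-o-ba-r
1. e -> o, i -> u / B C0 _: fires at position(s) 5: gubbuobobar
2. 0 -> i / C _ C #: no change
3. e -> o, i -> u / B C0 _: no change
surface: gubbuobobar
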